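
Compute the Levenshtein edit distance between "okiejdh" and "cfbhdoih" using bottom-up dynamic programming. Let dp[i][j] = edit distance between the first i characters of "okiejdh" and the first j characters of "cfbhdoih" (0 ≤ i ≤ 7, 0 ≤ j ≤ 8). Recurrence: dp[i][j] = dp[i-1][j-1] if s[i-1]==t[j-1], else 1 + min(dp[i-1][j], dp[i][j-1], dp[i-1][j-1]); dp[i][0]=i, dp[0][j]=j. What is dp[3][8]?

7

   ''  c  f  b  h  d  o  i  h
''  0  1  2  3  4  5  6  7  8
 o  1  1  2  3  4  5  5  6  7
 k  2  2  2  3  4  5  6  6  7
 i  3  3  3  3  4  5  6  6  7
 e  4  4  4  4  4  5  6  7  7
 j  5  5  5  5  5  5  6  7  8
 d  6  6  6  6  6  5  6  7  8
 h  7  7  7  7  6  6  6  7  7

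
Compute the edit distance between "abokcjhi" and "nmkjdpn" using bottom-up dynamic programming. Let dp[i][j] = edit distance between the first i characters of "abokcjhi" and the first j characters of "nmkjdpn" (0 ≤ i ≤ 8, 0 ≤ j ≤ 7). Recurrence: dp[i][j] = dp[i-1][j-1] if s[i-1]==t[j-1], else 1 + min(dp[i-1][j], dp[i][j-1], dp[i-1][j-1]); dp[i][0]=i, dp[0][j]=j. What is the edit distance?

   ''  n  m  k  j  d  p  n
''  0  1  2  3  4  5  6  7
 a  1  1  2  3  4  5  6  7
 b  2  2  2  3  4  5  6  7
 o  3  3  3  3  4  5  6  7
 k  4  4  4  3  4  5  6  7
 c  5  5  5  4  4  5  6  7
 j  6  6  6  5  4  5  6  7
 h  7  7  7  6  5  5  6  7
 i  8  8  8  7  6  6  6  7

7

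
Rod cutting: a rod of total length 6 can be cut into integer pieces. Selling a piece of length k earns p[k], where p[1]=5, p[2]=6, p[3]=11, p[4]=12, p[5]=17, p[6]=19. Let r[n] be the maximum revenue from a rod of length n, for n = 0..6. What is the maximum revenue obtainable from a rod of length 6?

30

   n    0    1    2    3    4    5    6
r[n]    0    5   10   15   20   25   30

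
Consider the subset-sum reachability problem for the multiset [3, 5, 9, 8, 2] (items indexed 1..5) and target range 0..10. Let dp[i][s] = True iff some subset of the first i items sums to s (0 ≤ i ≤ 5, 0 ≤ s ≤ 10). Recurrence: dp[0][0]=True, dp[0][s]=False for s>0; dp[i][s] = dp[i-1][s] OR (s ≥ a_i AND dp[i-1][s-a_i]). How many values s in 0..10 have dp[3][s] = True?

5

i\s   0   1   2   3   4   5   6   7   8   9  10
  0   T   F   F   F   F   F   F   F   F   F   F
  1   T   F   F   T   F   F   F   F   F   F   F
  2   T   F   F   T   F   T   F   F   T   F   F
  3   T   F   F   T   F   T   F   F   T   T   F
  4   T   F   F   T   F   T   F   F   T   T   F
  5   T   F   T   T   F   T   F   T   T   T   T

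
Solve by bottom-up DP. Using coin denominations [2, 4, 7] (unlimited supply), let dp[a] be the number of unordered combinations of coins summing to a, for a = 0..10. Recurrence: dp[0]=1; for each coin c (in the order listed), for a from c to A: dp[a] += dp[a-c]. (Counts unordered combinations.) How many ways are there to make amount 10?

3

after  coin     0     1     2     3     4     5     6     7     8     9    10
          2     1     0     1     0     1     0     1     0     1     0     1
          4     1     0     1     0     2     0     2     0     3     0     3
          7     1     0     1     0     2     0     2     1     3     1     3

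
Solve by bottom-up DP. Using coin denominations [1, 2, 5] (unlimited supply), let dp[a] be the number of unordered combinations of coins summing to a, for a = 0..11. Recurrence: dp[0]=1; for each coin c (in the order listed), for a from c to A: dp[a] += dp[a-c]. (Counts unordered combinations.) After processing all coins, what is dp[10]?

10

after  coin     0     1     2     3     4     5     6     7     8     9    10    11
          1     1     1     1     1     1     1     1     1     1     1     1     1
          2     1     1     2     2     3     3     4     4     5     5     6     6
          5     1     1     2     2     3     4     5     6     7     8    10    11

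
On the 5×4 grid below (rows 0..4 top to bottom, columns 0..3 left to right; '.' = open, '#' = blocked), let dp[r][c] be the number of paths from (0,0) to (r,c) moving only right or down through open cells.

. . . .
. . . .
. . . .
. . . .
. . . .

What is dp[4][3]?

35

r\c   0   1   2   3
  0   1   1   1   1
  1   1   2   3   4
  2   1   3   6  10
  3   1   4  10  20
  4   1   5  15  35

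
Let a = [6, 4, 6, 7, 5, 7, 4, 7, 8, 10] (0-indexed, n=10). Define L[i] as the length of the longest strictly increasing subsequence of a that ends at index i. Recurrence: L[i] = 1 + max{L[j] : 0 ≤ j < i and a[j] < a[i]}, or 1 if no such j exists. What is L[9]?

   i    0    1    2    3    4    5    6    7    8    9
a[i]    6    4    6    7    5    7    4    7    8   10
L[i]    1    1    2    3    2    3    1    3    4    5

5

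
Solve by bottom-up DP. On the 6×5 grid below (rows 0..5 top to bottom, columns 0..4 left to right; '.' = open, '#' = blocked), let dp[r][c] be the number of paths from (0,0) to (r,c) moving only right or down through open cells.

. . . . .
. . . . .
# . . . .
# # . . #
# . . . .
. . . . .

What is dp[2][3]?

9

r\c   0   1   2   3   4
  0   1   1   1   1   1
  1   1   2   3   4   5
  2   0   2   5   9  14
  3   0   0   5  14   0
  4   0   0   5  19  19
  5   0   0   5  24  43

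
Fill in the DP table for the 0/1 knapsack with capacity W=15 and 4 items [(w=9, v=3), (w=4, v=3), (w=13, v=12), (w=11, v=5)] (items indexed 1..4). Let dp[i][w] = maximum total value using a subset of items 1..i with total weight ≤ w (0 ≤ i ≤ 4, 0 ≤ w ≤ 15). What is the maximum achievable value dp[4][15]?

i\w   0   1   2   3   4   5   6   7   8   9  10  11  12  13  14  15
  0   0   0   0   0   0   0   0   0   0   0   0   0   0   0   0   0
  1   0   0   0   0   0   0   0   0   0   3   3   3   3   3   3   3
  2   0   0   0   0   3   3   3   3   3   3   3   3   3   6   6   6
  3   0   0   0   0   3   3   3   3   3   3   3   3   3  12  12  12
  4   0   0   0   0   3   3   3   3   3   3   3   5   5  12  12  12

12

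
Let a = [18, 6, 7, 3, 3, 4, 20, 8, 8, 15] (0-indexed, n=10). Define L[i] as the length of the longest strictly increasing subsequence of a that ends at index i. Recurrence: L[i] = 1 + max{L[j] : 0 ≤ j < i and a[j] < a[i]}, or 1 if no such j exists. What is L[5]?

   i    0    1    2    3    4    5    6    7    8    9
a[i]   18    6    7    3    3    4   20    8    8   15
L[i]    1    1    2    1    1    2    3    3    3    4

2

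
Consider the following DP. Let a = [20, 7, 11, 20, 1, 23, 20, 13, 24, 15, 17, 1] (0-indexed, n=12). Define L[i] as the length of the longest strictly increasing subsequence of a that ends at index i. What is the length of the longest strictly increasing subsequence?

5

   i    0    1    2    3    4    5    6    7    8    9   10   11
a[i]   20    7   11   20    1   23   20   13   24   15   17    1
L[i]    1    1    2    3    1    4    3    3    5    4    5    1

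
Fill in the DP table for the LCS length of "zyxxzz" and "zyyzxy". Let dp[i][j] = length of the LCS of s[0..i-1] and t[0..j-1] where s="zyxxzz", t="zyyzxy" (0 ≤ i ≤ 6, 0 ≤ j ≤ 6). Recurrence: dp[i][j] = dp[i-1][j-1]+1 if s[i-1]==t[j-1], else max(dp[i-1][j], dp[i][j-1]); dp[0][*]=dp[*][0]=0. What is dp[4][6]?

3

   ''  z  y  y  z  x  y
''  0  0  0  0  0  0  0
 z  0  1  1  1  1  1  1
 y  0  1  2  2  2  2  2
 x  0  1  2  2  2  3  3
 x  0  1  2  2  2  3  3
 z  0  1  2  2  3  3  3
 z  0  1  2  2  3  3  3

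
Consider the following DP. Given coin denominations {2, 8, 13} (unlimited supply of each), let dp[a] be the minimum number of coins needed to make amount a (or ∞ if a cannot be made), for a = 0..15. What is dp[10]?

 a  0  1  2  3  4  5  6  7  8  9 10 11 12 13 14 15
dp  0  -  1  -  2  -  3  -  1  -  2  -  3  1  4  2
(- denotes ∞ / unreachable)

2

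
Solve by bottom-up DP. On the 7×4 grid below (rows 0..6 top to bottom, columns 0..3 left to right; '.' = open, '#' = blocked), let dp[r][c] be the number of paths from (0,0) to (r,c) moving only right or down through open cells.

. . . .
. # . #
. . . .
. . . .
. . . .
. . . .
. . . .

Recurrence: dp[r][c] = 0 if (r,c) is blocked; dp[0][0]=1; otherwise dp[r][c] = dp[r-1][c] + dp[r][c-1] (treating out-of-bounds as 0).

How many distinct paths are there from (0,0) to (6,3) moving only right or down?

40

r\c   0   1   2   3
  0   1   1   1   1
  1   1   0   1   0
  2   1   1   2   2
  3   1   2   4   6
  4   1   3   7  13
  5   1   4  11  24
  6   1   5  16  40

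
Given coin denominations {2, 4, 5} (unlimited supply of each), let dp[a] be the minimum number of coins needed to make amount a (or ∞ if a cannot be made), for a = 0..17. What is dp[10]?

 a  0  1  2  3  4  5  6  7  8  9 10 11 12 13 14 15 16 17
dp  0  -  1  -  1  1  2  2  2  2  2  3  3  3  3  3  4  4
(- denotes ∞ / unreachable)

2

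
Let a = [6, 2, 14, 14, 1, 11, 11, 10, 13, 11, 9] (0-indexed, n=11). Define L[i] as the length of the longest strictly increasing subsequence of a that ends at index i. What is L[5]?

2

   i    0    1    2    3    4    5    6    7    8    9   10
a[i]    6    2   14   14    1   11   11   10   13   11    9
L[i]    1    1    2    2    1    2    2    2    3    3    2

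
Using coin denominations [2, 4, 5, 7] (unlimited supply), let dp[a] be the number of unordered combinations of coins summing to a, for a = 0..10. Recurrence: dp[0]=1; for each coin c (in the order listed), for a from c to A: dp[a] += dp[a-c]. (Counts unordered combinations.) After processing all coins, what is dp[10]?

4

after  coin     0     1     2     3     4     5     6     7     8     9    10
          2     1     0     1     0     1     0     1     0     1     0     1
          4     1     0     1     0     2     0     2     0     3     0     3
          5     1     0     1     0     2     1     2     1     3     2     4
          7     1     0     1     0     2     1     2     2     3     3     4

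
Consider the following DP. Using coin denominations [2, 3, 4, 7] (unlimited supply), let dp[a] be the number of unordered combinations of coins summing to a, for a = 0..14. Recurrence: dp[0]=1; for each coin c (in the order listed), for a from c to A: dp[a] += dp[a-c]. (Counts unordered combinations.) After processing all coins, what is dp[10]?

6

after  coin     0     1     2     3     4     5     6     7     8     9    10    11    12    13    14
          2     1     0     1     0     1     0     1     0     1     0     1     0     1     0     1
          3     1     0     1     1     1     1     2     1     2     2     2     2     3     2     3
          4     1     0     1     1     2     1     3     2     4     3     5     4     7     5     8
          7     1     0     1     1     2     1     3     3     4     4     6     6     8     8    11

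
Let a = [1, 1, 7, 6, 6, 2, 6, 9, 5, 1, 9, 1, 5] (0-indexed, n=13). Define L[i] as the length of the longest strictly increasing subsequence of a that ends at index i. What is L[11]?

1

   i    0    1    2    3    4    5    6    7    8    9   10   11   12
a[i]    1    1    7    6    6    2    6    9    5    1    9    1    5
L[i]    1    1    2    2    2    2    3    4    3    1    4    1    3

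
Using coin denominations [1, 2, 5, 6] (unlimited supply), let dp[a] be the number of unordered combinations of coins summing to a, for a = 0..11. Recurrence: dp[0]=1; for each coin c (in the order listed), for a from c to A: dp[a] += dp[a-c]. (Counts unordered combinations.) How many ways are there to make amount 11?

15

after  coin     0     1     2     3     4     5     6     7     8     9    10    11
          1     1     1     1     1     1     1     1     1     1     1     1     1
          2     1     1     2     2     3     3     4     4     5     5     6     6
          5     1     1     2     2     3     4     5     6     7     8    10    11
          6     1     1     2     2     3     4     6     7     9    10    13    15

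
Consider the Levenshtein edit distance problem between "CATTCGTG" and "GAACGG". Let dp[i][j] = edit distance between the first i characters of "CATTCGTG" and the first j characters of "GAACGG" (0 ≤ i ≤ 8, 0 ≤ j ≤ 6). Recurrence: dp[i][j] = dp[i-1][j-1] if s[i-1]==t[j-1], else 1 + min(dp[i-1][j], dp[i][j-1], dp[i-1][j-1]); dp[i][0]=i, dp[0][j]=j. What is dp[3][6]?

5

   ''  G  A  A  C  G  G
''  0  1  2  3  4  5  6
 C  1  1  2  3  3  4  5
 A  2  2  1  2  3  4  5
 T  3  3  2  2  3  4  5
 T  4  4  3  3  3  4  5
 C  5  5  4  4  3  4  5
 G  6  5  5  5  4  3  4
 T  7  6  6  6  5  4  4
 G  8  7  7  7  6  5  4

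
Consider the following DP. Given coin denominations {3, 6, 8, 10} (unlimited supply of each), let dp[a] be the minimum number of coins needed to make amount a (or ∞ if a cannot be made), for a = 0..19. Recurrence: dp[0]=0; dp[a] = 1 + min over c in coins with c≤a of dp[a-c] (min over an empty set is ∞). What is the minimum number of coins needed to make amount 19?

 a  0  1  2  3  4  5  6  7  8  9 10 11 12 13 14 15 16 17 18 19
dp  0  -  -  1  -  -  1  -  1  2  1  2  2  2  2  3  2  3  2  3
(- denotes ∞ / unreachable)

3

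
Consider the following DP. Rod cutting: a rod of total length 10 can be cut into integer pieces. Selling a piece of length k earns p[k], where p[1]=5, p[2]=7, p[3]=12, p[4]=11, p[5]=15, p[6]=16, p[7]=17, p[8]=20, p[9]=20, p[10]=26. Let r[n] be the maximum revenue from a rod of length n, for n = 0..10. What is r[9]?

   n    0    1    2    3    4    5    6    7    8    9   10
r[n]    0    5   10   15   20   25   30   35   40   45   50

45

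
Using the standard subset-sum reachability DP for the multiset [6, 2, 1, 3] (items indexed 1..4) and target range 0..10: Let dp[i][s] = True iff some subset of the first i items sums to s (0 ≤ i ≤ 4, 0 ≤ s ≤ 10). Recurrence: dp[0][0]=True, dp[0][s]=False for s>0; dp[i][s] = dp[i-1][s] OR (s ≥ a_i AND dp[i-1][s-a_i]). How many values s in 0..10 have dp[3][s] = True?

i\s   0   1   2   3   4   5   6   7   8   9  10
  0   T   F   F   F   F   F   F   F   F   F   F
  1   T   F   F   F   F   F   T   F   F   F   F
  2   T   F   T   F   F   F   T   F   T   F   F
  3   T   T   T   T   F   F   T   T   T   T   F
  4   T   T   T   T   T   T   T   T   T   T   T

8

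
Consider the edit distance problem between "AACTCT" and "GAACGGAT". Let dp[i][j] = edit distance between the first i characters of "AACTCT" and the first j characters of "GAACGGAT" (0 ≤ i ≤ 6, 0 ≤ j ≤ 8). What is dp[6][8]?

   ''  G  A  A  C  G  G  A  T
''  0  1  2  3  4  5  6  7  8
 A  1  1  1  2  3  4  5  6  7
 A  2  2  1  1  2  3  4  5  6
 C  3  3  2  2  1  2  3  4  5
 T  4  4  3  3  2  2  3  4  4
 C  5  5  4  4  3  3  3  4  5
 T  6  6  5  5  4  4  4  4  4

4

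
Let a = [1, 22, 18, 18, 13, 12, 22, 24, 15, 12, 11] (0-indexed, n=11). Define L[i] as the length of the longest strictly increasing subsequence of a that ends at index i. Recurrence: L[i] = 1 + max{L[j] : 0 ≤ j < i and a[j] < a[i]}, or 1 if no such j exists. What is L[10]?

2

   i    0    1    2    3    4    5    6    7    8    9   10
a[i]    1   22   18   18   13   12   22   24   15   12   11
L[i]    1    2    2    2    2    2    3    4    3    2    2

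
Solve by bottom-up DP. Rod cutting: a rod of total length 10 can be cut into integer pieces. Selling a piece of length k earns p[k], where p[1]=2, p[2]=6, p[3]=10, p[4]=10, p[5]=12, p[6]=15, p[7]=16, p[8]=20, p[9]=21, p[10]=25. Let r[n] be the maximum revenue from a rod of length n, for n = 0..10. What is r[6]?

20

   n    0    1    2    3    4    5    6    7    8    9   10
r[n]    0    2    6   10   12   16   20   22   26   30   32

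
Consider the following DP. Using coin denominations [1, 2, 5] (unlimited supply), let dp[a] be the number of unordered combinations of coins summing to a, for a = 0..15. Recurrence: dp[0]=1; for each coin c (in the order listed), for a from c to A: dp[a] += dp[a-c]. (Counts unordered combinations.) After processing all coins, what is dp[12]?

13

after  coin     0     1     2     3     4     5     6     7     8     9    10    11    12    13    14    15
          1     1     1     1     1     1     1     1     1     1     1     1     1     1     1     1     1
          2     1     1     2     2     3     3     4     4     5     5     6     6     7     7     8     8
          5     1     1     2     2     3     4     5     6     7     8    10    11    13    14    16    18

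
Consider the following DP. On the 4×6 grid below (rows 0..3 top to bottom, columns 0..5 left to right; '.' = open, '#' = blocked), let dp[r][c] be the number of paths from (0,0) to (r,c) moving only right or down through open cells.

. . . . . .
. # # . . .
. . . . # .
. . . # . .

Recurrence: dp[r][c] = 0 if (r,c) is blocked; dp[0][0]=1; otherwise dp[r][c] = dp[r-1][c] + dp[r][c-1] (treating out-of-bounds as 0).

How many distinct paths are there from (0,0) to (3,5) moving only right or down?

3

r\c   0   1   2   3   4   5
  0   1   1   1   1   1   1
  1   1   0   0   1   2   3
  2   1   1   1   2   0   3
  3   1   2   3   0   0   3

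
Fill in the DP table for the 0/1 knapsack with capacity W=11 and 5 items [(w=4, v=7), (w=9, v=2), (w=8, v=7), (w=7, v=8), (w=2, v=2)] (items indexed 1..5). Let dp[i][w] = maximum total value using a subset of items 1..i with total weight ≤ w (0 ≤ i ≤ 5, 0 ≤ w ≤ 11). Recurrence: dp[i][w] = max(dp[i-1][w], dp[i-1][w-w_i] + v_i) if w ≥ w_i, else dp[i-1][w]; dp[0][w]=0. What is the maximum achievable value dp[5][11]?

15

i\w   0   1   2   3   4   5   6   7   8   9  10  11
  0   0   0   0   0   0   0   0   0   0   0   0   0
  1   0   0   0   0   7   7   7   7   7   7   7   7
  2   0   0   0   0   7   7   7   7   7   7   7   7
  3   0   0   0   0   7   7   7   7   7   7   7   7
  4   0   0   0   0   7   7   7   8   8   8   8  15
  5   0   0   2   2   7   7   9   9   9  10  10  15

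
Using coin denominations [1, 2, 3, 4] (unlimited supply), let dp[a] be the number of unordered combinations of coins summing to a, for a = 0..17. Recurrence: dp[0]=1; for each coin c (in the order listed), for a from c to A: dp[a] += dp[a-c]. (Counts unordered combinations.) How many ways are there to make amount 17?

72

after  coin     0     1     2     3     4     5     6     7     8     9    10    11    12    13    14    15    16    17
          1     1     1     1     1     1     1     1     1     1     1     1     1     1     1     1     1     1     1
          2     1     1     2     2     3     3     4     4     5     5     6     6     7     7     8     8     9     9
          3     1     1     2     3     4     5     7     8    10    12    14    16    19    21    24    27    30    33
          4     1     1     2     3     5     6     9    11    15    18    23    27    34    39    47    54    64    72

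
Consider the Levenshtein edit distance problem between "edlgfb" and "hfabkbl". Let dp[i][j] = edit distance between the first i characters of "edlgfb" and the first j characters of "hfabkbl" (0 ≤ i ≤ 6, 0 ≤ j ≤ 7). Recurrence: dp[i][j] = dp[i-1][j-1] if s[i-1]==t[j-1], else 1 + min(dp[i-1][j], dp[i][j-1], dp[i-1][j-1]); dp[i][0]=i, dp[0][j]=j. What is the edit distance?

   ''  h  f  a  b  k  b  l
''  0  1  2  3  4  5  6  7
 e  1  1  2  3  4  5  6  7
 d  2  2  2  3  4  5  6  7
 l  3  3  3  3  4  5  6  6
 g  4  4  4  4  4  5  6  7
 f  5  5  4  5  5  5  6  7
 b  6  6  5  5  5  6  5  6

6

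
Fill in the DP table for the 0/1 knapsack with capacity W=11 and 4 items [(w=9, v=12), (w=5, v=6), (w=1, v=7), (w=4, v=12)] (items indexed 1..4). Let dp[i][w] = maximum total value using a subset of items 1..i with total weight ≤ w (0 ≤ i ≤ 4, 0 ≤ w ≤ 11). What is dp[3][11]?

19

i\w   0   1   2   3   4   5   6   7   8   9  10  11
  0   0   0   0   0   0   0   0   0   0   0   0   0
  1   0   0   0   0   0   0   0   0   0  12  12  12
  2   0   0   0   0   0   6   6   6   6  12  12  12
  3   0   7   7   7   7   7  13  13  13  13  19  19
  4   0   7   7   7  12  19  19  19  19  19  25  25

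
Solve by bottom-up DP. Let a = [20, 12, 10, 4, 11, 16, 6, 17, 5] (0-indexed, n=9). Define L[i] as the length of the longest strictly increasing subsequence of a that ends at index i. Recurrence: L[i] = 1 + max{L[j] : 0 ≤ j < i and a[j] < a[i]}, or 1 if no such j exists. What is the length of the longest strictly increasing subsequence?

   i    0    1    2    3    4    5    6    7    8
a[i]   20   12   10    4   11   16    6   17    5
L[i]    1    1    1    1    2    3    2    4    2

4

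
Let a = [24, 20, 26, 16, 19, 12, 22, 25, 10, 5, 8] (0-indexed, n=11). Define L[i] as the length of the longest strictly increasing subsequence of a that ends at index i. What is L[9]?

   i    0    1    2    3    4    5    6    7    8    9   10
a[i]   24   20   26   16   19   12   22   25   10    5    8
L[i]    1    1    2    1    2    1    3    4    1    1    2

1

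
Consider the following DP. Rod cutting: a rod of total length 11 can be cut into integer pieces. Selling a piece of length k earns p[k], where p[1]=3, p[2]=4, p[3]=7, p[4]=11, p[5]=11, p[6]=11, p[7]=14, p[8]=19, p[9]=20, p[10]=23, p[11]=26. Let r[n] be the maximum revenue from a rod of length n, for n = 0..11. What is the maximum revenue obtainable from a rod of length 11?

   n    0    1    2    3    4    5    6    7    8    9   10   11
r[n]    0    3    6    9   12   15   18   21   24   27   30   33

33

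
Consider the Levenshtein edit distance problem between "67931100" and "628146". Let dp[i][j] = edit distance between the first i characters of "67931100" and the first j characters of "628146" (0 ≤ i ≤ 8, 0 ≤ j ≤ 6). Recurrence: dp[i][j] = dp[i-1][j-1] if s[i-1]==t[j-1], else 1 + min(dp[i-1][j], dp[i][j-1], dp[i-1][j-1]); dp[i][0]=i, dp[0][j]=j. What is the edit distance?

6

   ''  6  2  8  1  4  6
''  0  1  2  3  4  5  6
 6  1  0  1  2  3  4  5
 7  2  1  1  2  3  4  5
 9  3  2  2  2  3  4  5
 3  4  3  3  3  3  4  5
 1  5  4  4  4  3  4  5
 1  6  5  5  5  4  4  5
 0  7  6  6  6  5  5  5
 0  8  7  7  7  6  6  6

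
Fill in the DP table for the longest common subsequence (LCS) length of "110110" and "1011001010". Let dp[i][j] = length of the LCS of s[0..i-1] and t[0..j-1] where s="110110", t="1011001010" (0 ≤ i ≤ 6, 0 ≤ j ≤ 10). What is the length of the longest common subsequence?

6

   ''  1  0  1  1  0  0  1  0  1  0
''  0  0  0  0  0  0  0  0  0  0  0
 1  0  1  1  1  1  1  1  1  1  1  1
 1  0  1  1  2  2  2  2  2  2  2  2
 0  0  1  2  2  2  3  3  3  3  3  3
 1  0  1  2  3  3  3  3  4  4  4  4
 1  0  1  2  3  4  4  4  4  4  5  5
 0  0  1  2  3  4  5  5  5  5  5  6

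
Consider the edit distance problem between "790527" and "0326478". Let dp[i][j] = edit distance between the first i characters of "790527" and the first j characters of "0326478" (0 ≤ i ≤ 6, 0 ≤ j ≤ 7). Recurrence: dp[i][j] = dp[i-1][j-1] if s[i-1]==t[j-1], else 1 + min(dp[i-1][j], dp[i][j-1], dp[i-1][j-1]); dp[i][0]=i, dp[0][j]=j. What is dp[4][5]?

5

   ''  0  3  2  6  4  7  8
''  0  1  2  3  4  5  6  7
 7  1  1  2  3  4  5  5  6
 9  2  2  2  3  4  5  6  6
 0  3  2  3  3  4  5  6  7
 5  4  3  3  4  4  5  6  7
 2  5  4  4  3  4  5  6  7
 7  6  5  5  4  4  5  5  6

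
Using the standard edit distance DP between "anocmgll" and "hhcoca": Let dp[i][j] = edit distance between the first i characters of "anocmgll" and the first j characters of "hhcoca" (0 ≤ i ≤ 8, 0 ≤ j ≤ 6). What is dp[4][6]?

4

   ''  h  h  c  o  c  a
''  0  1  2  3  4  5  6
 a  1  1  2  3  4  5  5
 n  2  2  2  3  4  5  6
 o  3  3  3  3  3  4  5
 c  4  4  4  3  4  3  4
 m  5  5  5  4  4  4  4
 g  6  6  6  5  5  5  5
 l  7  7  7  6  6  6  6
 l  8  8  8  7  7  7  7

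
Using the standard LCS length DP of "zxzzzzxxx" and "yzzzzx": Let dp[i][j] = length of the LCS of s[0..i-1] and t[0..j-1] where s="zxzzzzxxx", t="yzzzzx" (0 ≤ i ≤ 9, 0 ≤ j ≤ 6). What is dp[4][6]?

   ''  y  z  z  z  z  x
''  0  0  0  0  0  0  0
 z  0  0  1  1  1  1  1
 x  0  0  1  1  1  1  2
 z  0  0  1  2  2  2  2
 z  0  0  1  2  3  3  3
 z  0  0  1  2  3  4  4
 z  0  0  1  2  3  4  4
 x  0  0  1  2  3  4  5
 x  0  0  1  2  3  4  5
 x  0  0  1  2  3  4  5

3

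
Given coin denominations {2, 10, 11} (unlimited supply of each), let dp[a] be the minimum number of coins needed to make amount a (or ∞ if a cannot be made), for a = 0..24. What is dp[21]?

2

 a  0  1  2  3  4  5  6  7  8  9 10 11 12 13 14 15 16 17 18 19 20 21 22 23 24
dp  0  -  1  -  2  -  3  -  4  -  1  1  2  2  3  3  4  4  5  5  2  2  2  3  3
(- denotes ∞ / unreachable)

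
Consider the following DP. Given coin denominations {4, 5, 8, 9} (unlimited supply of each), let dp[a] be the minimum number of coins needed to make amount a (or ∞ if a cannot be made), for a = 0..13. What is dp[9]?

1

 a  0  1  2  3  4  5  6  7  8  9 10 11 12 13
dp  0  -  -  -  1  1  -  -  1  1  2  -  2  2
(- denotes ∞ / unreachable)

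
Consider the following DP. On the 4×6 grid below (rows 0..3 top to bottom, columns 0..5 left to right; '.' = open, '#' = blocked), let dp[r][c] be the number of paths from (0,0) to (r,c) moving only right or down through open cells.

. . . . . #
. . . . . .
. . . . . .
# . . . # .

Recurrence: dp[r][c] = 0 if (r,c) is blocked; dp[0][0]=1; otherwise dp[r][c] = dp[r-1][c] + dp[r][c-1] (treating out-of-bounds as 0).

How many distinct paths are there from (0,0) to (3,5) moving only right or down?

r\c   0   1   2   3   4   5
  0   1   1   1   1   1   0
  1   1   2   3   4   5   5
  2   1   3   6  10  15  20
  3   0   3   9  19   0  20

20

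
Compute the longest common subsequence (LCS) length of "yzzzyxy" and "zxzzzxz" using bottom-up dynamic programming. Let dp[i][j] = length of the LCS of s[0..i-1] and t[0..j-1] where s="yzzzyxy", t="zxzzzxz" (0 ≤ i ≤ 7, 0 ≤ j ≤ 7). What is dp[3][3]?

2

   ''  z  x  z  z  z  x  z
''  0  0  0  0  0  0  0  0
 y  0  0  0  0  0  0  0  0
 z  0  1  1  1  1  1  1  1
 z  0  1  1  2  2  2  2  2
 z  0  1  1  2  3  3  3  3
 y  0  1  1  2  3  3  3  3
 x  0  1  2  2  3  3  4  4
 y  0  1  2  2  3  3  4  4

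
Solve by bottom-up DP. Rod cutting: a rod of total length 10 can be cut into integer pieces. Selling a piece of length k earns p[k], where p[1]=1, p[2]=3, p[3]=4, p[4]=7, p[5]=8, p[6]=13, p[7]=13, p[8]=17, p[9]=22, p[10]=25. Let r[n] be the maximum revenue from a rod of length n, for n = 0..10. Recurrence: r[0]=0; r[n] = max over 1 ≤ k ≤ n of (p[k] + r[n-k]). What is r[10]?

   n    0    1    2    3    4    5    6    7    8    9   10
r[n]    0    1    3    4    7    8   13   14   17   22   25

25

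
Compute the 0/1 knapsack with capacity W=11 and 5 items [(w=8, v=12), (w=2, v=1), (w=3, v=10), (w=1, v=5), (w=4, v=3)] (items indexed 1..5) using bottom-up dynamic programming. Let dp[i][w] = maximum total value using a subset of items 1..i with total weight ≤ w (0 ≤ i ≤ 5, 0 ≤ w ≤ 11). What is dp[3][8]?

12

i\w   0   1   2   3   4   5   6   7   8   9  10  11
  0   0   0   0   0   0   0   0   0   0   0   0   0
  1   0   0   0   0   0   0   0   0  12  12  12  12
  2   0   0   1   1   1   1   1   1  12  12  13  13
  3   0   0   1  10  10  11  11  11  12  12  13  22
  4   0   5   5  10  15  15  16  16  16  17  17  22
  5   0   5   5  10  15  15  16  16  18  18  19  22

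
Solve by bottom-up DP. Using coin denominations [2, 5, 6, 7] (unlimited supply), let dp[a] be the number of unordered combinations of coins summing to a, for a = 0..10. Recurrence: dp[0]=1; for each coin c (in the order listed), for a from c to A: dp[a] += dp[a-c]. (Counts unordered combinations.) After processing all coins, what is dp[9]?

after  coin     0     1     2     3     4     5     6     7     8     9    10
          2     1     0     1     0     1     0     1     0     1     0     1
          5     1     0     1     0     1     1     1     1     1     1     2
          6     1     0     1     0     1     1     2     1     2     1     3
          7     1     0     1     0     1     1     2     2     2     2     3

2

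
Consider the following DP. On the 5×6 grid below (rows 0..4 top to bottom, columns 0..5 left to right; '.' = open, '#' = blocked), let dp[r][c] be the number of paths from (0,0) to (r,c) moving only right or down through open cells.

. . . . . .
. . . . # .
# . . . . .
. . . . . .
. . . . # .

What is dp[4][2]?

9

r\c   0   1   2   3   4   5
  0   1   1   1   1   1   1
  1   1   2   3   4   0   1
  2   0   2   5   9   9  10
  3   0   2   7  16  25  35
  4   0   2   9  25   0  35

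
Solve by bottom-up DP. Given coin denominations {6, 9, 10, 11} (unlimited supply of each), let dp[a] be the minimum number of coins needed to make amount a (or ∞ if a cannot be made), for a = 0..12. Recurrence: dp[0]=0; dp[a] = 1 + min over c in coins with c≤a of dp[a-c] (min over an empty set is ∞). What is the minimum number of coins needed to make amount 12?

 a  0  1  2  3  4  5  6  7  8  9 10 11 12
dp  0  -  -  -  -  -  1  -  -  1  1  1  2
(- denotes ∞ / unreachable)

2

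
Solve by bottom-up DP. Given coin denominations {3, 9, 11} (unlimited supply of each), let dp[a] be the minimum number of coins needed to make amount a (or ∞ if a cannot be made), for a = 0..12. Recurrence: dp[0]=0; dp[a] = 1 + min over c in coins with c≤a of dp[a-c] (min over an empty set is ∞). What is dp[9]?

1

 a  0  1  2  3  4  5  6  7  8  9 10 11 12
dp  0  -  -  1  -  -  2  -  -  1  -  1  2
(- denotes ∞ / unreachable)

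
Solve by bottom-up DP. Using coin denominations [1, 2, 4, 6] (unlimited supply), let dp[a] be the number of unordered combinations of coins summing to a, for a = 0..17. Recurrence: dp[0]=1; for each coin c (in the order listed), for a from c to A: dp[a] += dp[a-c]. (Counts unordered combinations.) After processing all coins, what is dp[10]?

16

after  coin     0     1     2     3     4     5     6     7     8     9    10    11    12    13    14    15    16    17
          1     1     1     1     1     1     1     1     1     1     1     1     1     1     1     1     1     1     1
          2     1     1     2     2     3     3     4     4     5     5     6     6     7     7     8     8     9     9
          4     1     1     2     2     4     4     6     6     9     9    12    12    16    16    20    20    25    25
          6     1     1     2     2     4     4     7     7    11    11    16    16    23    23    31    31    41    41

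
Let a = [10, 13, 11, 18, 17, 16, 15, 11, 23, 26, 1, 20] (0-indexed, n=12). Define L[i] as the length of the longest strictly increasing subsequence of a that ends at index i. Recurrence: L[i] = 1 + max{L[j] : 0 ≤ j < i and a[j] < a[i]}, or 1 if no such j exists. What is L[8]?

   i    0    1    2    3    4    5    6    7    8    9   10   11
a[i]   10   13   11   18   17   16   15   11   23   26    1   20
L[i]    1    2    2    3    3    3    3    2    4    5    1    4

4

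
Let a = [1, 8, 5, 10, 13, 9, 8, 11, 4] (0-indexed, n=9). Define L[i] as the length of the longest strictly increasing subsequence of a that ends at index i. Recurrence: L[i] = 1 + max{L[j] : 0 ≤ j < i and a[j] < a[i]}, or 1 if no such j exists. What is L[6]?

   i    0    1    2    3    4    5    6    7    8
a[i]    1    8    5   10   13    9    8   11    4
L[i]    1    2    2    3    4    3    3    4    2

3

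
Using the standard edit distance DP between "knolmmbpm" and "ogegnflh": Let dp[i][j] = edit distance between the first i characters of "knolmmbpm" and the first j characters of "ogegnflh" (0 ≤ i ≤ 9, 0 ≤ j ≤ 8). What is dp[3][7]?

6

   ''  o  g  e  g  n  f  l  h
''  0  1  2  3  4  5  6  7  8
 k  1  1  2  3  4  5  6  7  8
 n  2  2  2  3  4  4  5  6  7
 o  3  2  3  3  4  5  5  6  7
 l  4  3  3  4  4  5  6  5  6
 m  5  4  4  4  5  5  6  6  6
 m  6  5  5  5  5  6  6  7  7
 b  7  6  6  6  6  6  7  7  8
 p  8  7  7  7  7  7  7  8  8
 m  9  8  8  8  8  8  8  8  9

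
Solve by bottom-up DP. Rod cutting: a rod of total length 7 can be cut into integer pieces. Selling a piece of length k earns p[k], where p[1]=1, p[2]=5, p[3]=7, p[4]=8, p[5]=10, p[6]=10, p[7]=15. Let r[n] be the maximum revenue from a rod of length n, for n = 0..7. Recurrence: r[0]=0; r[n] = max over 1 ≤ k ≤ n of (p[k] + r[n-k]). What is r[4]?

   n    0    1    2    3    4    5    6    7
r[n]    0    1    5    7   10   12   15   17

10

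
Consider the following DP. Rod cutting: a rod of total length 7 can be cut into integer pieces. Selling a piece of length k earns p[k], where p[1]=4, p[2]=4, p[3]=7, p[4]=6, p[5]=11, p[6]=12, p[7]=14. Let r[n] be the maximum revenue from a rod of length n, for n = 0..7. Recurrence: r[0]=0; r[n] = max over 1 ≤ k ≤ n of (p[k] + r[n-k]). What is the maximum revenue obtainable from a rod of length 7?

28

   n    0    1    2    3    4    5    6    7
r[n]    0    4    8   12   16   20   24   28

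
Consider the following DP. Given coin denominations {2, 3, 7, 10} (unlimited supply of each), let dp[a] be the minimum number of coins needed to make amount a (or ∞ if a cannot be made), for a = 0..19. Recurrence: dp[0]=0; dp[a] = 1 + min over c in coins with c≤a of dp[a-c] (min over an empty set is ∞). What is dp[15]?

3

 a  0  1  2  3  4  5  6  7  8  9 10 11 12 13 14 15 16 17 18 19
dp  0  -  1  1  2  2  2  1  3  2  1  3  2  2  2  3  3  2  4  3
(- denotes ∞ / unreachable)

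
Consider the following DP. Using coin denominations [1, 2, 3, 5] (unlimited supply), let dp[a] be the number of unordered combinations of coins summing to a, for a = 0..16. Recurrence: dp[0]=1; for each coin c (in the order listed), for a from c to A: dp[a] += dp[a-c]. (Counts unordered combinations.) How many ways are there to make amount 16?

54

after  coin     0     1     2     3     4     5     6     7     8     9    10    11    12    13    14    15    16
          1     1     1     1     1     1     1     1     1     1     1     1     1     1     1     1     1     1
          2     1     1     2     2     3     3     4     4     5     5     6     6     7     7     8     8     9
          3     1     1     2     3     4     5     7     8    10    12    14    16    19    21    24    27    30
          5     1     1     2     3     4     6     8    10    13    16    20    24    29    34    40    47    54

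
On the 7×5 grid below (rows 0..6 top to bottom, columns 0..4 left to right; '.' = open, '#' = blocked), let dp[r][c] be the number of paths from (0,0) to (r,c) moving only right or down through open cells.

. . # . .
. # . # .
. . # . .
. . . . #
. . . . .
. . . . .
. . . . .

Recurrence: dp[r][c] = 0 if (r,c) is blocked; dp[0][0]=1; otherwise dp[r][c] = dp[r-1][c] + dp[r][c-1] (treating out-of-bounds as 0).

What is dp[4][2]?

r\c   0   1   2   3   4
  0   1   1   0   0   0
  1   1   0   0   0   0
  2   1   1   0   0   0
  3   1   2   2   2   0
  4   1   3   5   7   7
  5   1   4   9  16  23
  6   1   5  14  30  53

5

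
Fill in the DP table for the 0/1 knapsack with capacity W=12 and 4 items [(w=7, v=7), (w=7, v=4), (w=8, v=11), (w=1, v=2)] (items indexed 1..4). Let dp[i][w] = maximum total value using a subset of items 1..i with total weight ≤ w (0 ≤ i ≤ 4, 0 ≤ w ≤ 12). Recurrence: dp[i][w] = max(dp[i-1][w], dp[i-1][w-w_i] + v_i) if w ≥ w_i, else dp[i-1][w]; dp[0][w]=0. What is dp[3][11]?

i\w   0   1   2   3   4   5   6   7   8   9  10  11  12
  0   0   0   0   0   0   0   0   0   0   0   0   0   0
  1   0   0   0   0   0   0   0   7   7   7   7   7   7
  2   0   0   0   0   0   0   0   7   7   7   7   7   7
  3   0   0   0   0   0   0   0   7  11  11  11  11  11
  4   0   2   2   2   2   2   2   7  11  13  13  13  13

11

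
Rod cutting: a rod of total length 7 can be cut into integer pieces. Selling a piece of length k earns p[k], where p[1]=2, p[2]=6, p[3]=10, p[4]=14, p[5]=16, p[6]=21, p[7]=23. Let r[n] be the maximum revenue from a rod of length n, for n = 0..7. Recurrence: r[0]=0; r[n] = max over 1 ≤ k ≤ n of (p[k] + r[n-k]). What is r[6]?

21

   n    0    1    2    3    4    5    6    7
r[n]    0    2    6   10   14   16   21   24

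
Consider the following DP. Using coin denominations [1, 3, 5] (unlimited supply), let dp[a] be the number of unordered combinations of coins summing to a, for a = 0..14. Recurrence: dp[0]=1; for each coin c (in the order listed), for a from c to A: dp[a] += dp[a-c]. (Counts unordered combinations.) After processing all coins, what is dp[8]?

after  coin     0     1     2     3     4     5     6     7     8     9    10    11    12    13    14
          1     1     1     1     1     1     1     1     1     1     1     1     1     1     1     1
          3     1     1     1     2     2     2     3     3     3     4     4     4     5     5     5
          5     1     1     1     2     2     3     4     4     5     6     7     8     9    10    11

5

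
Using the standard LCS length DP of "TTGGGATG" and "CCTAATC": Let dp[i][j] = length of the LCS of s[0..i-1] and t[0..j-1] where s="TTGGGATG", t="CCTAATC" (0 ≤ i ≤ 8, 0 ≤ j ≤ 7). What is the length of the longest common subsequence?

3

   ''  C  C  T  A  A  T  C
''  0  0  0  0  0  0  0  0
 T  0  0  0  1  1  1  1  1
 T  0  0  0  1  1  1  2  2
 G  0  0  0  1  1  1  2  2
 G  0  0  0  1  1  1  2  2
 G  0  0  0  1  1  1  2  2
 A  0  0  0  1  2  2  2  2
 T  0  0  0  1  2  2  3  3
 G  0  0  0  1  2  2  3  3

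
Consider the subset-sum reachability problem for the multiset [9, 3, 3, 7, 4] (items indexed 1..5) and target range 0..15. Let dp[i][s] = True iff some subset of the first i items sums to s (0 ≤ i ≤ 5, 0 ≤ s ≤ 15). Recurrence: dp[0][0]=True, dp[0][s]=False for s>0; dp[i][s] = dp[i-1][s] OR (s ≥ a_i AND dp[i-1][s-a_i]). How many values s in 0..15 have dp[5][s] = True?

i\s   0   1   2   3   4   5   6   7   8   9  10  11  12  13  14  15
  0   T   F   F   F   F   F   F   F   F   F   F   F   F   F   F   F
  1   T   F   F   F   F   F   F   F   F   T   F   F   F   F   F   F
  2   T   F   F   T   F   F   F   F   F   T   F   F   T   F   F   F
  3   T   F   F   T   F   F   T   F   F   T   F   F   T   F   F   T
  4   T   F   F   T   F   F   T   T   F   T   T   F   T   T   F   T
  5   T   F   F   T   T   F   T   T   F   T   T   T   T   T   T   T

12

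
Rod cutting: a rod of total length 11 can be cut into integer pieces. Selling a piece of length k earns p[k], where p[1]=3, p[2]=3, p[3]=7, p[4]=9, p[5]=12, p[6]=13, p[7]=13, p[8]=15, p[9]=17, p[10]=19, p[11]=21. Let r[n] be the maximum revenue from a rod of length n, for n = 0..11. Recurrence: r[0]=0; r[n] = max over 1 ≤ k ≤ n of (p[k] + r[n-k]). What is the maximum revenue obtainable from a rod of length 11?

   n    0    1    2    3    4    5    6    7    8    9   10   11
r[n]    0    3    6    9   12   15   18   21   24   27   30   33

33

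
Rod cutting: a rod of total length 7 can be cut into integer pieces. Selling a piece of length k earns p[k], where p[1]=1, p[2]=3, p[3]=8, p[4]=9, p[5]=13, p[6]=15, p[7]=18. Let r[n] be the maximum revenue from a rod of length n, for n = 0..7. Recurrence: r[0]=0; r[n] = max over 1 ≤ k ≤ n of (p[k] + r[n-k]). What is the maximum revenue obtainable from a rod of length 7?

   n    0    1    2    3    4    5    6    7
r[n]    0    1    3    8    9   13   16   18

18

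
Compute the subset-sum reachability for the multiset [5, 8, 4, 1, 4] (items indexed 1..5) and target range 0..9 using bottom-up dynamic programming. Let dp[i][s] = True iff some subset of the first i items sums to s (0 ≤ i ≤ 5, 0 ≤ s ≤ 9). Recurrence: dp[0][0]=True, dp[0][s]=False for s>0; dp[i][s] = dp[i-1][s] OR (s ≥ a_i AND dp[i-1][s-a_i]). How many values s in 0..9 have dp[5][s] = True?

i\s   0   1   2   3   4   5   6   7   8   9
  0   T   F   F   F   F   F   F   F   F   F
  1   T   F   F   F   F   T   F   F   F   F
  2   T   F   F   F   F   T   F   F   T   F
  3   T   F   F   F   T   T   F   F   T   T
  4   T   T   F   F   T   T   T   F   T   T
  5   T   T   F   F   T   T   T   F   T   T

7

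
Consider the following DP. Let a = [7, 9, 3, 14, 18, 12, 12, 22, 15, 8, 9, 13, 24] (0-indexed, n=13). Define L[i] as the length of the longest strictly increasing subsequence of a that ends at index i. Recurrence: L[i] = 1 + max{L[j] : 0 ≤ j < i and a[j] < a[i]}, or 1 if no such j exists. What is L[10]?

   i    0    1    2    3    4    5    6    7    8    9   10   11   12
a[i]    7    9    3   14   18   12   12   22   15    8    9   13   24
L[i]    1    2    1    3    4    3    3    5    4    2    3    4    6

3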